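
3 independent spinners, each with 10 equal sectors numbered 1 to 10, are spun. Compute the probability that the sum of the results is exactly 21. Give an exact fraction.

There are 10^3 = 1000 equally likely outcomes.
The number of ordered 3-tuples from {1,…,10} summing to 21 is 55.
P(sum = 21) = 55/1000 = 11/200.

11/200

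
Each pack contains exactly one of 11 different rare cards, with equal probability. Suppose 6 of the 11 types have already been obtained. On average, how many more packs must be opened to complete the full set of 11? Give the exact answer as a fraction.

Starting from 6 distinct types, each trial gives a new one with probability (11−i)/11 when i types are held, so the wait for the next new type is 11/(11−i).
E = 11/5 + 11/4 + 11/3 + 11/2 + 11/1 = 1507/60.

1507/60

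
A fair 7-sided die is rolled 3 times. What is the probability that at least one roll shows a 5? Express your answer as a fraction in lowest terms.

127/343

P(no roll shows a 5) = (6/7)^3 = 216/343.
P(at least one) = 1 − 216/343 = 127/343.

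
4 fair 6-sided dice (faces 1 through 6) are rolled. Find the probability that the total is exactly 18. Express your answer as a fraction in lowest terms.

5/81

There are 6^4 = 1296 equally likely outcomes.
The number of ordered 4-tuples from {1,…,6} summing to 18 is 80.
P(sum = 18) = 80/1296 = 5/81.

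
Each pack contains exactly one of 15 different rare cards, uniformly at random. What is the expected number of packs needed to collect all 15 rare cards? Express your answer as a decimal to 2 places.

After i distinct types are collected, each trial gives a new one with probability (15−i)/15, so the expected wait for the next new type is 15/(15−i).
E = 15/15 + 15/14 + 15/13 + 15/12 + 15/11 + 15/10 + 15/9 + 15/8 + 15/7 + 15/6 + 15/5 + 15/4 + 15/3 + 15/2 + 15/1 = 1195757/24024 ≈ 49.77.

49.77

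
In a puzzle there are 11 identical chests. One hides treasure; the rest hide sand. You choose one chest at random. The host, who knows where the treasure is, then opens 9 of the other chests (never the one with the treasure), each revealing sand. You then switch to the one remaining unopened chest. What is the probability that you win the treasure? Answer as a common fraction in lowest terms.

Your original chest holds the treasure with probability 1/11, so the other 10 collectively hold it with probability 10/11.
The host can always find 9 empty chests to open, so the reveals don't change that 10/11; it is now spread over the 1 remaining unopened chest.
P(win by switching) = (10/11) · (1/1) = 10/11.

10/11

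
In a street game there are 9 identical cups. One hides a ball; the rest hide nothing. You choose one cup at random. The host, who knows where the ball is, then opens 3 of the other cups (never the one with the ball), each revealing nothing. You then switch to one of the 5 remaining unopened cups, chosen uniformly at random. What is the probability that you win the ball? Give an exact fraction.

Your original cup holds the ball with probability 1/9, so the other 8 collectively hold it with probability 8/9.
The host can always find 3 empty cups to open, so the reveals don't change that 8/9; it is now spread over the 5 remaining unopened cups.
P(win by switching) = (8/9) · (1/5) = 8/45.

8/45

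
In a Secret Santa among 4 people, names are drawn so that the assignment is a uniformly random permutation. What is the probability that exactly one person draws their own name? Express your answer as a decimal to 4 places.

0.3333

Choose which one is fixed: C(4,1) = 4 ways.
The remaining 3 must have no fixed point: D(3) = 2.
P = 4·2/24 = 1/3 ≈ 0.3333.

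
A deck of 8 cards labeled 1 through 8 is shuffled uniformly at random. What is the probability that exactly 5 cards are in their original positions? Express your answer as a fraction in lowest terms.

Choose which 5 of the 8 are fixed: C(8,5) = 56 ways.
The remaining 3 must have no fixed point: D(3) = 2.
P = 56·2/40320 = 1/360.

1/360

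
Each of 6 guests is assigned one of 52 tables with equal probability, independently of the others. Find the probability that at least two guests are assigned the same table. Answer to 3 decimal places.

It's easier to compute the probability that all 6 are distinct.
P(all distinct) = 52/52 · 51/52 · ··· · 47/52 ≈ 0.741.
So the probability of at least one match is 1 − 0.741 = 0.259.

0.259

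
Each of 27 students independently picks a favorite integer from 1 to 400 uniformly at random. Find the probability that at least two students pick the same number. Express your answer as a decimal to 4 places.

0.5924

It's easier to compute the probability that all 27 are distinct.
P(all distinct) = 400/400 · 399/400 · ··· · 374/400 ≈ 0.4076.
So the probability of at least one match is 1 − 0.4076 = 0.5924.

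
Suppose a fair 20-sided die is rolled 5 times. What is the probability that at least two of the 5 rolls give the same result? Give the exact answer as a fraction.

P(all 5 different) = 20/20 · 19/20 · ··· · 16/20 = 2907/5000.
P(at least two equal) = 1 − 2907/5000 = 2093/5000.

2093/5000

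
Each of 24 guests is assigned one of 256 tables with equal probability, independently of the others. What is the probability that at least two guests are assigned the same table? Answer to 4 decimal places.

0.6713

It's easier to compute the probability that all 24 are distinct.
P(all distinct) = 256/256 · 255/256 · ··· · 233/256 ≈ 0.3287.
So the probability of at least one match is 1 − 0.3287 = 0.6713.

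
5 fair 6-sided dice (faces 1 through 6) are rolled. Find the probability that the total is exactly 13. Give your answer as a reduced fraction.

35/648

There are 6^5 = 7776 equally likely outcomes.
The number of ordered 5-tuples from {1,…,6} summing to 13 is 420.
P(sum = 13) = 420/7776 = 35/648.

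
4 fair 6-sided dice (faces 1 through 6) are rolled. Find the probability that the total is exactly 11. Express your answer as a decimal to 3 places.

There are 6^4 = 1296 equally likely outcomes.
The number of ordered 4-tuples from {1,…,6} summing to 11 is 104.
P(sum = 11) = 104/1296 = 13/162 ≈ 0.080.

0.080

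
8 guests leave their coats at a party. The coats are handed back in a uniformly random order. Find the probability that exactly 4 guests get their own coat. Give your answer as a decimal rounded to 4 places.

Choose which 4 of the 8 are fixed: C(8,4) = 70 ways.
The remaining 4 must have no fixed point: D(4) = 9.
P = 70·9/40320 = 1/64 ≈ 0.0156.

0.0156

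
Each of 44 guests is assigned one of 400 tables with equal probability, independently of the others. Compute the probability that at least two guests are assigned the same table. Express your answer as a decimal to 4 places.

It's easier to compute the probability that all 44 are distinct.
P(all distinct) = 400/400 · 399/400 · ··· · 357/400 ≈ 0.0858.
So the probability of at least one match is 1 − 0.0858 = 0.9142.

0.9142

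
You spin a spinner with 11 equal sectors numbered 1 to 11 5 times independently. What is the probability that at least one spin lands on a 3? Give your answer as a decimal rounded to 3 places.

0.379

P(no spin lands on a 3) = (10/11)^5 ≈ 0.621.
P(at least one) = 1 − 0.621 = 0.379.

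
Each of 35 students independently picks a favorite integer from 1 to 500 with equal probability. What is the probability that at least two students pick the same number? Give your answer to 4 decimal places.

It's easier to compute the probability that all 35 are distinct.
P(all distinct) = 500/500 · 499/500 · ··· · 466/500 ≈ 0.2957.
So the probability of at least one match is 1 − 0.2957 = 0.7043.

0.7043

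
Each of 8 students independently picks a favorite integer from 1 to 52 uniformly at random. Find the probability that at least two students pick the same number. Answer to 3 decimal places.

0.432

It's easier to compute the probability that all 8 are distinct.
P(all distinct) = 52/52 · 51/52 · ··· · 45/52 ≈ 0.568.
So the probability of at least one match is 1 − 0.568 = 0.432.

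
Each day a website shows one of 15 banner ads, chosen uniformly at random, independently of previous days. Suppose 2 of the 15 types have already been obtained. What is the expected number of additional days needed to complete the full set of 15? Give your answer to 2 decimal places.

Starting from 2 distinct types, each trial gives a new one with probability (15−i)/15 when i types are held, so the wait for the next new type is 15/(15−i).
E = 15/13 + 15/12 + 15/11 + 15/10 + 15/9 + 15/8 + 15/7 + 15/6 + 15/5 + 15/4 + 15/3 + 15/2 + 15/1 = 1145993/24024 ≈ 47.70.

47.70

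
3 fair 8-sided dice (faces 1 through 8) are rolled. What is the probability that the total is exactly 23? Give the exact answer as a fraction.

There are 8^3 = 512 equally likely outcomes.
The number of ordered 3-tuples from {1,…,8} summing to 23 is 3.
P(sum = 23) = 3/512.

3/512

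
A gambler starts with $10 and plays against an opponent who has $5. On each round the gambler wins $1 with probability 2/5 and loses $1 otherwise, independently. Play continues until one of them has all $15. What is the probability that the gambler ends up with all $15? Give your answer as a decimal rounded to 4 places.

Let r = q/p = (3/5)/(2/5) = 3/2. The recurrence P(i) = p·P(i+1) + q·P(i−1) with P(0)=0, P(15)=1 gives P(i) = (1 − r^i)/(1 − r^15).
P(10) = (1 − (3/2)^10) / (1 − (3/2)^15) = 8800/67849 ≈ 0.1297.

0.1297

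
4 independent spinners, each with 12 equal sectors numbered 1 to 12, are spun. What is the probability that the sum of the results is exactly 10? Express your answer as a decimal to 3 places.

0.004

There are 12^4 = 20736 equally likely outcomes.
The number of ordered 4-tuples from {1,…,12} summing to 10 is 84.
P(sum = 10) = 84/20736 = 7/1728 ≈ 0.004.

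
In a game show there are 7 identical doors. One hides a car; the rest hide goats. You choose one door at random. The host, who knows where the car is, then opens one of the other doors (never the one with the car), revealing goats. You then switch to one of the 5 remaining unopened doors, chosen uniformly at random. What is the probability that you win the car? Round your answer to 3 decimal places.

0.171

Your original door holds the car with probability 1/7, so the other 6 collectively hold it with probability 6/7.
The host can always find an empty door to open, so this doesn't change that 6/7; it is now spread over the 5 remaining unopened doors.
P(win by switching) = (6/7) · (1/5) = 6/35 ≈ 0.171.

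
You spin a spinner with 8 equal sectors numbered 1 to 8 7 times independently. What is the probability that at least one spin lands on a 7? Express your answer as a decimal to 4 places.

0.6073

P(no spin lands on a 7) = (7/8)^7 ≈ 0.3927.
P(at least one) = 1 − 0.3927 = 0.6073.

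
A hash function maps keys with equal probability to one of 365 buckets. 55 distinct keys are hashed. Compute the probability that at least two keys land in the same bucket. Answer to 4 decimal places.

It's easier to compute the probability that all 55 are distinct.
P(all distinct) = 365/365 · 364/365 · ··· · 311/365 ≈ 0.0137.
So the probability of at least one match is 1 − 0.0137 = 0.9863.

0.9863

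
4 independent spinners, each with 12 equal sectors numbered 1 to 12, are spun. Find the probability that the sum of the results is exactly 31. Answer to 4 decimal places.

0.0442

There are 12^4 = 20736 equally likely outcomes.
The number of ordered 4-tuples from {1,…,12} summing to 31 is 916.
P(sum = 31) = 916/20736 = 229/5184 ≈ 0.0442.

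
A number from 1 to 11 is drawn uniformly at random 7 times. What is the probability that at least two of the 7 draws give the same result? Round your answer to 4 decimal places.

0.9147

P(all 7 different) = 11/11 · 10/11 · ··· · 5/11 ≈ 0.0853.
P(at least two equal) = 1 − 0.0853 = 0.9147.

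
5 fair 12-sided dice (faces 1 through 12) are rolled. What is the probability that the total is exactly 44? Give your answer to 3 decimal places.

0.018

There are 12^5 = 248832 equally likely outcomes.
The number of ordered 5-tuples from {1,…,12} summing to 44 is 4495.
P(sum = 44) = 4495/248832 ≈ 0.018.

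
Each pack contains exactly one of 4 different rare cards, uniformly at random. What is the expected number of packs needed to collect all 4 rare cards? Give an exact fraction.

25/3

After i distinct types are collected, each trial gives a new one with probability (4−i)/4, so the expected wait for the next new type is 4/(4−i).
E = 4/4 + 4/3 + 4/2 + 4/1 = 25/3.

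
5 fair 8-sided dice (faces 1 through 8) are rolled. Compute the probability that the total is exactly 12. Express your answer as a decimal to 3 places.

There are 8^5 = 32768 equally likely outcomes.
The number of ordered 5-tuples from {1,…,8} summing to 12 is 330.
P(sum = 12) = 330/32768 = 165/16384 ≈ 0.010.

0.010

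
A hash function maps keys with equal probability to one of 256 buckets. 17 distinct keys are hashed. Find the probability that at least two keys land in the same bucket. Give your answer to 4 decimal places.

0.4190

It's easier to compute the probability that all 17 are distinct.
P(all distinct) = 256/256 · 255/256 · ··· · 240/256 ≈ 0.5810.
So the probability of at least one match is 1 − 0.5810 = 0.4190.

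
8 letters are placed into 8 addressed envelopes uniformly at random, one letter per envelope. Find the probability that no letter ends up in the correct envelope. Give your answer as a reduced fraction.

This is the derangement probability: permutations of 8 with no fixed point.
D(8) = 8! · (1 − 1/1! + 1/2! − ··· + (−1)^8/8!) = 14833.
P = 14833/40320 = 2119/5760.

2119/5760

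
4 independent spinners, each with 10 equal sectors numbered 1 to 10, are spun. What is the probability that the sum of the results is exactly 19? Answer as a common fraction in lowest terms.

37/625

There are 10^4 = 10000 equally likely outcomes.
The number of ordered 4-tuples from {1,…,10} summing to 19 is 592.
P(sum = 19) = 592/10000 = 37/625.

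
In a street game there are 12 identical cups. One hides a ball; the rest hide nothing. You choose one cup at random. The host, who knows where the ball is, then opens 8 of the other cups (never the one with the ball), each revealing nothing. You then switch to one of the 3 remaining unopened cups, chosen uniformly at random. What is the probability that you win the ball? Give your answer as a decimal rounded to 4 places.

Your original cup holds the ball with probability 1/12, so the other 11 collectively hold it with probability 11/12.
The host can always find 8 empty cups to open, so the reveals don't change that 11/12; it is now spread over the 3 remaining unopened cups.
P(win by switching) = (11/12) · (1/3) = 11/36 ≈ 0.3056.

0.3056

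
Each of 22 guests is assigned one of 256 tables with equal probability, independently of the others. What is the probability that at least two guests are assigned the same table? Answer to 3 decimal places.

0.605

It's easier to compute the probability that all 22 are distinct.
P(all distinct) = 256/256 · 255/256 · ··· · 235/256 ≈ 0.395.
So the probability of at least one match is 1 − 0.395 = 0.605.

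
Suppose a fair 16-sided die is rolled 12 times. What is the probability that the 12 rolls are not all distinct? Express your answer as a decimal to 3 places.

0.997

P(all 12 different) = 16/16 · 15/16 · ··· · 5/16 ≈ 0.003.
P(at least two equal) = 1 − 0.003 = 0.997.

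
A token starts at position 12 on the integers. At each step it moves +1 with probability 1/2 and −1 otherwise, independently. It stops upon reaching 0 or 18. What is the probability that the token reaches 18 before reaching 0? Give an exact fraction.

With a fair step, P(i) = ½P(i−1) + ½P(i+1) with P(0)=0, P(18)=1 has the linear solution P(i) = i/18.
P(12) = 12/18 = 2/3.

2/3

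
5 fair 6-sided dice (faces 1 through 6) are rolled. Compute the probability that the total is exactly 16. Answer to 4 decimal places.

There are 6^5 = 7776 equally likely outcomes.
The number of ordered 5-tuples from {1,…,6} summing to 16 is 735.
P(sum = 16) = 735/7776 = 245/2592 ≈ 0.0945.

0.0945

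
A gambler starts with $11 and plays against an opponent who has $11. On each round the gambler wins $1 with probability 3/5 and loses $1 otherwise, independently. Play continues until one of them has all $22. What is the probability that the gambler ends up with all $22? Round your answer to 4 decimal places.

0.9886

Let r = q/p = (2/5)/(3/5) = 2/3. The recurrence P(i) = p·P(i+1) + q·P(i−1) with P(0)=0, P(22)=1 gives P(i) = (1 − r^i)/(1 − r^22).
P(11) = (1 − (2/3)^11) / (1 − (2/3)^22) = 177147/179195 ≈ 0.9886.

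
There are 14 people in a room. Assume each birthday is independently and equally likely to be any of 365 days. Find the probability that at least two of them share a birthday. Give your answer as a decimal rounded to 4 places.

0.2231

It's easier to compute the probability that all 14 are distinct.
P(all distinct) = 365/365 · 364/365 · ··· · 352/365 ≈ 0.7769.
So the probability of at least one match is 1 − 0.7769 = 0.2231.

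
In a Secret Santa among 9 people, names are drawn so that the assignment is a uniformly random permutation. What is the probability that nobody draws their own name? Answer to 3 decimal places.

This is the derangement probability: permutations of 9 with no fixed point.
D(9) = 9! · (1 − 1/1! + 1/2! − ··· + (−1)^9/9!) = 133496.
P = 133496/362880 = 16687/45360 ≈ 0.368.

0.368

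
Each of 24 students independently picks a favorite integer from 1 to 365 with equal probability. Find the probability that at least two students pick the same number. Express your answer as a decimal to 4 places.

It's easier to compute the probability that all 24 are distinct.
P(all distinct) = 365/365 · 364/365 · ··· · 342/365 ≈ 0.4617.
So the probability of at least one match is 1 − 0.4617 = 0.5383.

0.5383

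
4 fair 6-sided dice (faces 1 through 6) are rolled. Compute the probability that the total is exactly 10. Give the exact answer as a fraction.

5/81

There are 6^4 = 1296 equally likely outcomes.
The number of ordered 4-tuples from {1,…,6} summing to 10 is 80.
P(sum = 10) = 80/1296 = 5/81.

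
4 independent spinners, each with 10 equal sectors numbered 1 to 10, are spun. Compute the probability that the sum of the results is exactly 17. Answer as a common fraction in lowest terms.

There are 10^4 = 10000 equally likely outcomes.
The number of ordered 4-tuples from {1,…,10} summing to 17 is 480.
P(sum = 17) = 480/10000 = 6/125.

6/125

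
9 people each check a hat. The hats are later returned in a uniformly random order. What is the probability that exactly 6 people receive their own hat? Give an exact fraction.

Choose which 6 of the 9 are fixed: C(9,6) = 84 ways.
The remaining 3 must have no fixed point: D(3) = 2.
P = 84·2/362880 = 1/2160.

1/2160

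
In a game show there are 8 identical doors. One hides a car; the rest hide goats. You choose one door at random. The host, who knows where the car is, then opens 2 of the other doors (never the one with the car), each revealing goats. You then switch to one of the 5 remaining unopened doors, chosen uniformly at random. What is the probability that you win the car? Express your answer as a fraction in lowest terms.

Your original door holds the car with probability 1/8, so the other 7 collectively hold it with probability 7/8.
The host can always find 2 empty doors to open, so the reveals don't change that 7/8; it is now spread over the 5 remaining unopened doors.
P(win by switching) = (7/8) · (1/5) = 7/40.

7/40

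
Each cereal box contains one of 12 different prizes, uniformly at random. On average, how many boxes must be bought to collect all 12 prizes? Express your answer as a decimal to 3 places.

37.239

After i distinct types are collected, each trial gives a new one with probability (12−i)/12, so the expected wait for the next new type is 12/(12−i).
E = 12/12 + 12/11 + 12/10 + 12/9 + 12/8 + 12/7 + 12/6 + 12/5 + 12/4 + 12/3 + 12/2 + 12/1 = 86021/2310 ≈ 37.239.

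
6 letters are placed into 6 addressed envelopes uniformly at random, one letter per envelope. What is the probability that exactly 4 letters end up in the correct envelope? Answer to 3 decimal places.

Choose which 4 of the 6 are fixed: C(6,4) = 15 ways.
The remaining 2 must have no fixed point: D(2) = 1.
P = 15·1/720 = 1/48 ≈ 0.021.

0.021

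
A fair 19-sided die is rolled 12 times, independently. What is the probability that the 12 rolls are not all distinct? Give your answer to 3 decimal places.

P(all 12 different) = 19/19 · 18/19 · ··· · 8/19 ≈ 0.011.
P(at least two equal) = 1 − 0.011 = 0.989.

0.989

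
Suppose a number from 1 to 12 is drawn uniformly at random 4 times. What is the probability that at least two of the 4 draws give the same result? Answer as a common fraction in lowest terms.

41/96

P(all 4 different) = 12/12 · 11/12 · ··· · 9/12 = 55/96.
P(at least two equal) = 1 − 55/96 = 41/96.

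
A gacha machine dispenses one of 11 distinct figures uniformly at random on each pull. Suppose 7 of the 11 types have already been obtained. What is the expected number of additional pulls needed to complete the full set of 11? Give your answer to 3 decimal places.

22.917

Starting from 7 distinct types, each trial gives a new one with probability (11−i)/11 when i types are held, so the wait for the next new type is 11/(11−i).
E = 11/4 + 11/3 + 11/2 + 11/1 = 275/12 ≈ 22.917.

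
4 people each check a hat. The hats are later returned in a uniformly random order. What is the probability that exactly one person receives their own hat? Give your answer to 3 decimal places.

Choose which one is fixed: C(4,1) = 4 ways.
The remaining 3 must have no fixed point: D(3) = 2.
P = 4·2/24 = 1/3 ≈ 0.333.

0.333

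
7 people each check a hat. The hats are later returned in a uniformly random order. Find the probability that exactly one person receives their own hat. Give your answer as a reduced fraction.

Choose which one is fixed: C(7,1) = 7 ways.
The remaining 6 must have no fixed point: D(6) = 265.
P = 7·265/5040 = 53/144.

53/144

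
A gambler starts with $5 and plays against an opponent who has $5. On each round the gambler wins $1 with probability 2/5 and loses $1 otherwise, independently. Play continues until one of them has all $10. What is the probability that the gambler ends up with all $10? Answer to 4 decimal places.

0.1164

Let r = q/p = (3/5)/(2/5) = 3/2. The recurrence P(i) = p·P(i+1) + q·P(i−1) with P(0)=0, P(10)=1 gives P(i) = (1 − r^i)/(1 − r^10).
P(5) = (1 − (3/2)^5) / (1 − (3/2)^10) = 32/275 ≈ 0.1164.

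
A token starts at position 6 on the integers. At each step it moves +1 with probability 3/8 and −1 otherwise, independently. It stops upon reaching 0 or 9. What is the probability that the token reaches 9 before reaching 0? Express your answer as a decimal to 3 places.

Let r = q/p = (5/8)/(3/8) = 5/3. The recurrence P(i) = p·P(i+1) + q·P(i−1) with P(0)=0, P(9)=1 gives P(i) = (1 − r^i)/(1 − r^9).
P(6) = (1 − (5/3)^6) / (1 − (5/3)^9) = 4104/19729 ≈ 0.208.

0.208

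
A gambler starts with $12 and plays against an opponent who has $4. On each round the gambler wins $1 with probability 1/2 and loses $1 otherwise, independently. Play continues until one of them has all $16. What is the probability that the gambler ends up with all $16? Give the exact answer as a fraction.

With a fair step, P(i) = ½P(i−1) + ½P(i+1) with P(0)=0, P(16)=1 has the linear solution P(i) = i/16.
P(12) = 12/16 = 3/4.

3/4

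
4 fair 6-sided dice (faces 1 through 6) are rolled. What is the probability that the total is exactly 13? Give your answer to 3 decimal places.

There are 6^4 = 1296 equally likely outcomes.
The number of ordered 4-tuples from {1,…,6} summing to 13 is 140.
P(sum = 13) = 140/1296 = 35/324 ≈ 0.108.

0.108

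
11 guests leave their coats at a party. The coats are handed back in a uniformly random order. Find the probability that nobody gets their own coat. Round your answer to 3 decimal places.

This is the derangement probability: permutations of 11 with no fixed point.
D(11) = 11! · (1 − 1/1! + 1/2! − ··· + (−1)^11/11!) = 14684570.
P = 14684570/39916800 = 1468457/3991680 ≈ 0.368.

0.368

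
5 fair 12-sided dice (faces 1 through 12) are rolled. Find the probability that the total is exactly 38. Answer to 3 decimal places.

There are 12^5 = 248832 equally likely outcomes.
The number of ordered 5-tuples from {1,…,12} summing to 38 is 9945.
P(sum = 38) = 9945/248832 = 1105/27648 ≈ 0.040.

0.040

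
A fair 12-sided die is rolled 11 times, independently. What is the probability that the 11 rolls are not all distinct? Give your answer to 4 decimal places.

P(all 11 different) = 12/12 · 11/12 · ··· · 2/12 ≈ 0.0006.
P(at least two equal) = 1 − 0.0006 = 0.9994.

0.9994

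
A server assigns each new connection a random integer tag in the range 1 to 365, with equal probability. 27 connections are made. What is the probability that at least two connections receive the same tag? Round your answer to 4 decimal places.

It's easier to compute the probability that all 27 are distinct.
P(all distinct) = 365/365 · 364/365 · ··· · 339/365 ≈ 0.3731.
So the probability of at least one match is 1 − 0.3731 = 0.6269.

0.6269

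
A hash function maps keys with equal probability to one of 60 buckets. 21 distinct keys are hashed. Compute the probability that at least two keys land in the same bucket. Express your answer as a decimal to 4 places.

It's easier to compute the probability that all 21 are distinct.
P(all distinct) = 60/60 · 59/60 · ··· · 40/60 ≈ 0.0186.
So the probability of at least one match is 1 − 0.0186 = 0.9814.

0.9814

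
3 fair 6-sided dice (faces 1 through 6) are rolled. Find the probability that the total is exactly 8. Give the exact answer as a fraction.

7/72

There are 6^3 = 216 equally likely outcomes.
The number of ordered 3-tuples from {1,…,6} summing to 8 is 21.
P(sum = 8) = 21/216 = 7/72.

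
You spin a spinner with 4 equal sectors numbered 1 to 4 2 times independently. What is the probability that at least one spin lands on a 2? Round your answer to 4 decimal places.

P(no spin lands on a 2) = (3/4)^2 ≈ 0.5625.
P(at least one) = 1 − 0.5625 = 0.4375.

0.4375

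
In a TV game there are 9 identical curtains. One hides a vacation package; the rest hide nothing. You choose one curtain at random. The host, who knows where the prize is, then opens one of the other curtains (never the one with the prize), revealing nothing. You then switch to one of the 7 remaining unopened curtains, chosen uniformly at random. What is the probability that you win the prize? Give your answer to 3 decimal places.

Your original curtain holds the prize with probability 1/9, so the other 8 collectively hold it with probability 8/9.
The host can always find an empty curtain to open, so this doesn't change that 8/9; it is now spread over the 7 remaining unopened curtains.
P(win by switching) = (8/9) · (1/7) = 8/63 ≈ 0.127.

0.127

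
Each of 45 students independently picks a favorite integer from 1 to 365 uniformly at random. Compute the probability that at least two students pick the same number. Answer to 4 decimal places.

0.9410

It's easier to compute the probability that all 45 are distinct.
P(all distinct) = 365/365 · 364/365 · ··· · 321/365 ≈ 0.0590.
So the probability of at least one match is 1 − 0.0590 = 0.9410.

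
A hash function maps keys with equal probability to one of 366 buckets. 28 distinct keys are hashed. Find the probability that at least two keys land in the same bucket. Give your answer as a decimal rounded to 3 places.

0.653

It's easier to compute the probability that all 28 are distinct.
P(all distinct) = 366/366 · 365/366 · ··· · 339/366 ≈ 0.347.
So the probability of at least one match is 1 − 0.347 = 0.653.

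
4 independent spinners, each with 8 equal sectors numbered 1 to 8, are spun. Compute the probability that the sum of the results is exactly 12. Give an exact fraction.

There are 8^4 = 4096 equally likely outcomes.
The number of ordered 4-tuples from {1,…,8} summing to 12 is 161.
P(sum = 12) = 161/4096.

161/4096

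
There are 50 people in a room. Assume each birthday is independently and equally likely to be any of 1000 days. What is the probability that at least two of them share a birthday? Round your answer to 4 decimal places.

It's easier to compute the probability that all 50 are distinct.
P(all distinct) = 1000/1000 · 999/1000 · ··· · 951/1000 ≈ 0.2877.
So the probability of at least one match is 1 − 0.2877 = 0.7123.

0.7123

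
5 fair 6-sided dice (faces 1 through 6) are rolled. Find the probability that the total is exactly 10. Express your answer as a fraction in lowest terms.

7/432

There are 6^5 = 7776 equally likely outcomes.
The number of ordered 5-tuples from {1,…,6} summing to 10 is 126.
P(sum = 10) = 126/7776 = 7/432.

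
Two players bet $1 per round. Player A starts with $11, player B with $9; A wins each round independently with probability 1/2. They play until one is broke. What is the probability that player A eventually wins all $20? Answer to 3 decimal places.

With a fair step, P(i) = ½P(i−1) + ½P(i+1) with P(0)=0, P(20)=1 has the linear solution P(i) = i/20.
P(11) = 11/20 ≈ 0.550.

0.550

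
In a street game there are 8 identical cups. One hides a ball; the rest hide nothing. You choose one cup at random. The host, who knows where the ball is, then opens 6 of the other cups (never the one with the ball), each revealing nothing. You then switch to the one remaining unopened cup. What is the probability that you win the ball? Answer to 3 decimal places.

0.875

Your original cup holds the ball with probability 1/8, so the other 7 collectively hold it with probability 7/8.
The host can always find 6 empty cups to open, so the reveals don't change that 7/8; it is now spread over the 1 remaining unopened cup.
P(win by switching) = (7/8) · (1/1) = 7/8 ≈ 0.875.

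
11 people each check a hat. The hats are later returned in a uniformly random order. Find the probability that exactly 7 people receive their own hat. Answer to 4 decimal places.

0.0001

Choose which 7 of the 11 are fixed: C(11,7) = 330 ways.
The remaining 4 must have no fixed point: D(4) = 9.
P = 330·9/39916800 = 1/13440 ≈ 0.0001.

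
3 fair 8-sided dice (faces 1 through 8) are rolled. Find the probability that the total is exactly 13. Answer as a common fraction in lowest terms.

There are 8^3 = 512 equally likely outcomes.
The number of ordered 3-tuples from {1,…,8} summing to 13 is 48.
P(sum = 13) = 48/512 = 3/32.

3/32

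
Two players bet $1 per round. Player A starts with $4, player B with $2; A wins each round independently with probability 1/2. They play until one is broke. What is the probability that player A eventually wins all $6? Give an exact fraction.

With a fair step, P(i) = ½P(i−1) + ½P(i+1) with P(0)=0, P(6)=1 has the linear solution P(i) = i/6.
P(4) = 4/6 = 2/3.

2/3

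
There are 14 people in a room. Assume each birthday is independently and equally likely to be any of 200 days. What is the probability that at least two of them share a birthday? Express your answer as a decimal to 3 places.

It's easier to compute the probability that all 14 are distinct.
P(all distinct) = 200/200 · 199/200 · ··· · 187/200 ≈ 0.628.
So the probability of at least one match is 1 − 0.628 = 0.372.

0.372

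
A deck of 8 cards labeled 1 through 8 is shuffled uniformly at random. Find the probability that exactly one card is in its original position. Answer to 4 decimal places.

Choose which one is fixed: C(8,1) = 8 ways.
The remaining 7 must have no fixed point: D(7) = 1854.
P = 8·1854/40320 = 103/280 ≈ 0.3679.

0.3679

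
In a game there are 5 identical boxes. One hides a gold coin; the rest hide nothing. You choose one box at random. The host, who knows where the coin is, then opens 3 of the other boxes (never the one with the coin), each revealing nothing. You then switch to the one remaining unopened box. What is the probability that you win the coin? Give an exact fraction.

4/5

Your original box holds the coin with probability 1/5, so the other 4 collectively hold it with probability 4/5.
The host can always find 3 empty boxes to open, so the reveals don't change that 4/5; it is now spread over the 1 remaining unopened box.
P(win by switching) = (4/5) · (1/1) = 4/5.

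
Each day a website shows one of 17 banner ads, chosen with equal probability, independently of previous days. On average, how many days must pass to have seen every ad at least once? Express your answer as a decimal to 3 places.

58.472

After i distinct types are collected, each trial gives a new one with probability (17−i)/17, so the expected wait for the next new type is 17/(17−i).
E = 17/17 + 17/16 + 17/15 + 17/14 + 17/13 + 17/12 + 17/11 + 17/10 + 17/9 + 17/8 + 17/7 + 17/6 + 17/5 + 17/4 + 17/3 + 17/2 + 17/1 = 42142223/720720 ≈ 58.472.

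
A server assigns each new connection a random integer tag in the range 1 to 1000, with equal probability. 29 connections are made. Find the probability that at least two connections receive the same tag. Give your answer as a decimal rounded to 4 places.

It's easier to compute the probability that all 29 are distinct.
P(all distinct) = 1000/1000 · 999/1000 · ··· · 972/1000 ≈ 0.6637.
So the probability of at least one match is 1 − 0.6637 = 0.3363.

0.3363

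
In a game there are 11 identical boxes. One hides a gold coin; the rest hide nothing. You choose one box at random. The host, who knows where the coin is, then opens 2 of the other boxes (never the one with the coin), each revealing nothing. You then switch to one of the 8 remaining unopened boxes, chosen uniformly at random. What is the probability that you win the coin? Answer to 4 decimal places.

Your original box holds the coin with probability 1/11, so the other 10 collectively hold it with probability 10/11.
The host can always find 2 empty boxes to open, so the reveals don't change that 10/11; it is now spread over the 8 remaining unopened boxes.
P(win by switching) = (10/11) · (1/8) = 5/44 ≈ 0.1136.

0.1136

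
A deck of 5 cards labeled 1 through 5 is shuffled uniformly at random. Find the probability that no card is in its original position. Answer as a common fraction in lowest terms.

11/30

This is the derangement probability: permutations of 5 with no fixed point.
D(5) = 5! · (1 − 1/1! + 1/2! − ··· + (−1)^5/5!) = 44.
P = 44/120 = 11/30.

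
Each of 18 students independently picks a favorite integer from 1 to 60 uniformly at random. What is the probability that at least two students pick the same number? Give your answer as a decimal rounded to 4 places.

0.9417

It's easier to compute the probability that all 18 are distinct.
P(all distinct) = 60/60 · 59/60 · ··· · 43/60 ≈ 0.0583.
So the probability of at least one match is 1 − 0.0583 = 0.9417.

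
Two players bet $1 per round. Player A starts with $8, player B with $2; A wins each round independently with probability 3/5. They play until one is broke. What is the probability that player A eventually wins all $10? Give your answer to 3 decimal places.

Let r = q/p = (2/5)/(3/5) = 2/3. The recurrence P(i) = p·P(i+1) + q·P(i−1) with P(0)=0, P(10)=1 gives P(i) = (1 − r^i)/(1 − r^10).
P(8) = (1 − (2/3)^8) / (1 − (2/3)^10) = 11349/11605 ≈ 0.978.

0.978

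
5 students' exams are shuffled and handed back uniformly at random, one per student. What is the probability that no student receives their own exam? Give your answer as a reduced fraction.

11/30

This is the derangement probability: permutations of 5 with no fixed point.
D(5) = 5! · (1 − 1/1! + 1/2! − ··· + (−1)^5/5!) = 44.
P = 44/120 = 11/30.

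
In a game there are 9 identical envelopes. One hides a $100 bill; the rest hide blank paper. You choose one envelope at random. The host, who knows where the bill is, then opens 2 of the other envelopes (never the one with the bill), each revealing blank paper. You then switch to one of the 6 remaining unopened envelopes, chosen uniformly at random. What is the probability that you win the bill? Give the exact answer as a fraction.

Your original envelope holds the bill with probability 1/9, so the other 8 collectively hold it with probability 8/9.
The host can always find 2 empty envelopes to open, so the reveals don't change that 8/9; it is now spread over the 6 remaining unopened envelopes.
P(win by switching) = (8/9) · (1/6) = 4/27.

4/27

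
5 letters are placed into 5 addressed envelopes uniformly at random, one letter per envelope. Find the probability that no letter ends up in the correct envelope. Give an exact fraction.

11/30

This is the derangement probability: permutations of 5 with no fixed point.
D(5) = 5! · (1 − 1/1! + 1/2! − ··· + (−1)^5/5!) = 44.
P = 44/120 = 11/30.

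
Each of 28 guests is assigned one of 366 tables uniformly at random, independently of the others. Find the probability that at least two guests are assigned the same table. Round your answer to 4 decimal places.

0.6534

It's easier to compute the probability that all 28 are distinct.
P(all distinct) = 366/366 · 365/366 · ··· · 339/366 ≈ 0.3466.
So the probability of at least one match is 1 − 0.3466 = 0.6534.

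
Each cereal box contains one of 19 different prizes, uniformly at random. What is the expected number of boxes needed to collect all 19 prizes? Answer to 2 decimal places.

67.41

After i distinct types are collected, each trial gives a new one with probability (19−i)/19, so the expected wait for the next new type is 19/(19−i).
E = 19/19 + 19/18 + 19/17 + 19/16 + 19/15 + 19/14 + 19/13 + 19/12 + 19/11 + 19/10 + 19/9 + 19/8 + 19/7 + 19/6 + 19/5 + 19/4 + 19/3 + 19/2 + 19/1 = 275295799/4084080 ≈ 67.41.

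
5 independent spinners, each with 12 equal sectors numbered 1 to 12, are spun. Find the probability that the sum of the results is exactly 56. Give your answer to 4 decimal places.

There are 12^5 = 248832 equally likely outcomes.
The number of ordered 5-tuples from {1,…,12} summing to 56 is 70.
P(sum = 56) = 70/248832 = 35/124416 ≈ 0.0003.

0.0003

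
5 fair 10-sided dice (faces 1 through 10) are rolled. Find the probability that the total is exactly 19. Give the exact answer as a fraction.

271/10000

There are 10^5 = 100000 equally likely outcomes.
The number of ordered 5-tuples from {1,…,10} summing to 19 is 2710.
P(sum = 19) = 2710/100000 = 271/10000.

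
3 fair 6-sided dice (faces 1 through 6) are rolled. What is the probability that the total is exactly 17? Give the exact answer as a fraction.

1/72

There are 6^3 = 216 equally likely outcomes.
The number of ordered 3-tuples from {1,…,6} summing to 17 is 3.
P(sum = 17) = 3/216 = 1/72.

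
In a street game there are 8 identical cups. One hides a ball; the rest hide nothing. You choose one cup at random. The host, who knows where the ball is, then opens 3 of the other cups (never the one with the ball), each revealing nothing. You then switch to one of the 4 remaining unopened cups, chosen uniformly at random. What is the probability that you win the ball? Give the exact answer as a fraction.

Your original cup holds the ball with probability 1/8, so the other 7 collectively hold it with probability 7/8.
The host can always find 3 empty cups to open, so the reveals don't change that 7/8; it is now spread over the 4 remaining unopened cups.
P(win by switching) = (7/8) · (1/4) = 7/32.

7/32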